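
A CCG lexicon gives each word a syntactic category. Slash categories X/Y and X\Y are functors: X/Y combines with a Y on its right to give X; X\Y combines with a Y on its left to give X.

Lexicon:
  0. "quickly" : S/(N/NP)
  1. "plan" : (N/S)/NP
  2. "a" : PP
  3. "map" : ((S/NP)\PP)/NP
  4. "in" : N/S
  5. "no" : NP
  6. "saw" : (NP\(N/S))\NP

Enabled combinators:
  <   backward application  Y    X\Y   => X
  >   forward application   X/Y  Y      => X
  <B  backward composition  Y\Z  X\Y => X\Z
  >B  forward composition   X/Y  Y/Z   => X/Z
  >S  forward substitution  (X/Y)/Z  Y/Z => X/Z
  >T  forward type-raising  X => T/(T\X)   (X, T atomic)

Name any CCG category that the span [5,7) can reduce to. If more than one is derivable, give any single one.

NP\(N/S)

[0,7] S   >
  [0,1] "quickly" : S/(N/NP)
  [1,7] N/NP   >S
    [1,2] "plan" : (N/S)/NP
    [2,7] S/NP   <
      [2,3] "a" : PP
      [3,7] (S/NP)\PP   >
        [3,4] "map" : ((S/NP)\PP)/NP
        [4,7] NP   <
          [4,5] "in" : N/S
          [5,7] NP\(N/S)   <
            [5,6] "no" : NP
            [6,7] "saw" : (NP\(N/S))\NP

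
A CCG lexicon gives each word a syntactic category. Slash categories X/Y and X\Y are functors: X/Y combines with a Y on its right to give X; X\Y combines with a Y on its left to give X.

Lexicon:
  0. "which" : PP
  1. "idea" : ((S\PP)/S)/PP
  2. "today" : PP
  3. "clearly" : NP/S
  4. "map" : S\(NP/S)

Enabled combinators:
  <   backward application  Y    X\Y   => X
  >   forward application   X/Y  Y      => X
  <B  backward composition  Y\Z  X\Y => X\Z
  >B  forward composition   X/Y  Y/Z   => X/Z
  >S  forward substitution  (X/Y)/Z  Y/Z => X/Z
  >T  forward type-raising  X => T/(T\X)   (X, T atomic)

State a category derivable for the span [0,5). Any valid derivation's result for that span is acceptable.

S

[0,5] S   <
  [0,1] "which" : PP
  [1,5] S\PP   >
    [1,3] (S\PP)/S   >
      [1,2] "idea" : ((S\PP)/S)/PP
      [2,3] "today" : PP
    [3,5] S   <
      [3,4] "clearly" : NP/S
      [4,5] "map" : S\(NP/S)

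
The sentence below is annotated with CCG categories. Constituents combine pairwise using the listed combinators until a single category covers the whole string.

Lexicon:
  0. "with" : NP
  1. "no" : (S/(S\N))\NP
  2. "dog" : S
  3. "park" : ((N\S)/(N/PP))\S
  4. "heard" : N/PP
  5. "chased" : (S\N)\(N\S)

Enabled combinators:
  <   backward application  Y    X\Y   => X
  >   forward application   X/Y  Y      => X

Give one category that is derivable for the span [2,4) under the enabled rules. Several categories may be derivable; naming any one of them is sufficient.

(N\S)/(N/PP)

[0,6] S   >
  [0,2] S/(S\N)   <
    [0,1] "with" : NP
    [1,2] "no" : (S/(S\N))\NP
  [2,6] S\N   <
    [2,5] N\S   >
      [2,4] (N\S)/(N/PP)   <
        [2,3] "dog" : S
        [3,4] "park" : ((N\S)/(N/PP))\S
      [4,5] "heard" : N/PP
    [5,6] "chased" : (S\N)\(N\S)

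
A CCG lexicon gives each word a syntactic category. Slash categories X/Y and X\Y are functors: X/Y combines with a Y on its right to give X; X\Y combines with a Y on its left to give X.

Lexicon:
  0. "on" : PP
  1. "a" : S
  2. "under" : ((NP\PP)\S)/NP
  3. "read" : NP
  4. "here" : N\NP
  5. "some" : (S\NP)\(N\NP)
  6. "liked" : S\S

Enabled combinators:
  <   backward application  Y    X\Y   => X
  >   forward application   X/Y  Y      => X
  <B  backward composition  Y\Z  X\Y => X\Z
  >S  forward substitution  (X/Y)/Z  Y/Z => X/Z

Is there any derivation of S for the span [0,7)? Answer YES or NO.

YES

[0,7] S   <
  [0,4] NP   <
    [0,1] "on" : PP
    [1,4] NP\PP   <
      [1,2] "a" : S
      [2,4] (NP\PP)\S   >
        [2,3] "under" : ((NP\PP)\S)/NP
        [3,4] "read" : NP
  [4,7] S\NP   <B
    [4,6] S\NP   <
      [4,5] "here" : N\NP
      [5,6] "some" : (S\NP)\(N\NP)
    [6,7] "liked" : S\S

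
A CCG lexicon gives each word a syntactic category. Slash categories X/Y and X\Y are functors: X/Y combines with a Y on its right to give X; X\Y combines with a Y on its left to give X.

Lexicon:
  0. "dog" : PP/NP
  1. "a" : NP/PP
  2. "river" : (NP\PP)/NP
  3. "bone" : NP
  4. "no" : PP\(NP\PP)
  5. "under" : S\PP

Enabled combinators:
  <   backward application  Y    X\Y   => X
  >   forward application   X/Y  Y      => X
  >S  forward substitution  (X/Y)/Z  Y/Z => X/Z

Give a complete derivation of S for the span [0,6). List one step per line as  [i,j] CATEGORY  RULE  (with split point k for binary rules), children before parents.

[0,1] PP/NP  lex  "dog"
[1,2] NP/PP  lex  "a"
[2,3] (NP\PP)/NP  lex  "river"
[3,4] NP  lex  "bone"
[2,4] NP\PP  >  k=3
[4,5] PP\(NP\PP)  lex  "no"
[2,5] PP  <  k=4
[1,5] NP  >  k=2
[0,5] PP  >  k=1
[5,6] S\PP  lex  "under"
[0,6] S  <  k=5

[0,6] S   <
  [0,5] PP   >
    [0,1] "dog" : PP/NP
    [1,5] NP   >
      [1,2] "a" : NP/PP
      [2,5] PP   <
        [2,4] NP\PP   >
          [2,3] "river" : (NP\PP)/NP
          [3,4] "bone" : NP
        [4,5] "no" : PP\(NP\PP)
  [5,6] "under" : S\PP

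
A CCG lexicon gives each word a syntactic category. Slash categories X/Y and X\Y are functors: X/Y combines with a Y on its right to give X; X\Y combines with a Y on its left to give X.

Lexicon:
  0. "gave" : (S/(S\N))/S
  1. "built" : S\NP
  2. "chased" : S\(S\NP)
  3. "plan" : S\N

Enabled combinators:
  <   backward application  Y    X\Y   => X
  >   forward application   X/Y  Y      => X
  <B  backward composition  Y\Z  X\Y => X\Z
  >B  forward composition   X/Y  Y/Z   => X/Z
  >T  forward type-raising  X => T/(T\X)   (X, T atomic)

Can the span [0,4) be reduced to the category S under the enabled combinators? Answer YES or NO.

YES

[0,4] S   >
  [0,3] S/(S\N)   >
    [0,1] "gave" : (S/(S\N))/S
    [1,3] S   <
      [1,2] "built" : S\NP
      [2,3] "chased" : S\(S\NP)
  [3,4] "plan" : S\N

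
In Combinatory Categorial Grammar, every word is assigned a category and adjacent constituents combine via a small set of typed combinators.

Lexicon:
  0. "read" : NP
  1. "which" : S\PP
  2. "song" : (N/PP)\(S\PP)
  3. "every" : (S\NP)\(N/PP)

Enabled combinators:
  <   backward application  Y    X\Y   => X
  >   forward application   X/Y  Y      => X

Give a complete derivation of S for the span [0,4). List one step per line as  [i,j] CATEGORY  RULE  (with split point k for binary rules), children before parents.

[0,4] S   <
  [0,1] "read" : NP
  [1,4] S\NP   <
    [1,3] N/PP   <
      [1,2] "which" : S\PP
      [2,3] "song" : (N/PP)\(S\PP)
    [3,4] "every" : (S\NP)\(N/PP)

[0,1] NP  lex  "read"
[1,2] S\PP  lex  "which"
[2,3] (N/PP)\(S\PP)  lex  "song"
[1,3] N/PP  <  k=2
[3,4] (S\NP)\(N/PP)  lex  "every"
[1,4] S\NP  <  k=3
[0,4] S  <  k=1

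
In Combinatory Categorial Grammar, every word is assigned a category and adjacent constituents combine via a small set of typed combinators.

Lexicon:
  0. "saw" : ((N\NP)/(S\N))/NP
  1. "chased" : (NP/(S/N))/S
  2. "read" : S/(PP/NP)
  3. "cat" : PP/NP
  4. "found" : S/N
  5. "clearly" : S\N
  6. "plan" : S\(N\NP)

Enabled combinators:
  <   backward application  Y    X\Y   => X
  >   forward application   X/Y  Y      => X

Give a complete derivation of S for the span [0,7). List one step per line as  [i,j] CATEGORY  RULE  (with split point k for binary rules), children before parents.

[0,1] ((N\NP)/(S\N))/NP  lex  "saw"
[1,2] (NP/(S/N))/S  lex  "chased"
[2,3] S/(PP/NP)  lex  "read"
[3,4] PP/NP  lex  "cat"
[2,4] S  >  k=3
[1,4] NP/(S/N)  >  k=2
[4,5] S/N  lex  "found"
[1,5] NP  >  k=4
[0,5] (N\NP)/(S\N)  >  k=1
[5,6] S\N  lex  "clearly"
[0,6] N\NP  >  k=5
[6,7] S\(N\NP)  lex  "plan"
[0,7] S  <  k=6

[0,7] S   <
  [0,6] N\NP   >
    [0,5] (N\NP)/(S\N)   >
      [0,1] "saw" : ((N\NP)/(S\N))/NP
      [1,5] NP   >
        [1,4] NP/(S/N)   >
          [1,2] "chased" : (NP/(S/N))/S
          [2,4] S   >
            [2,3] "read" : S/(PP/NP)
            [3,4] "cat" : PP/NP
        [4,5] "found" : S/N
    [5,6] "clearly" : S\N
  [6,7] "plan" : S\(N\NP)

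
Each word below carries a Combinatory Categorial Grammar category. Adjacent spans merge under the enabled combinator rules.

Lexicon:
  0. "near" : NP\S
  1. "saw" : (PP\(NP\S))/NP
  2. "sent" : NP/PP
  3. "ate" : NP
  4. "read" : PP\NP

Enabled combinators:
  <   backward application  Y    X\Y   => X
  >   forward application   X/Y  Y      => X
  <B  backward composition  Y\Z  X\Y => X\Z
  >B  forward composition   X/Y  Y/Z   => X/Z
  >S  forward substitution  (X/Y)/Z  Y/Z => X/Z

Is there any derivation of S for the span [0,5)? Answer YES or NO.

NP\S (PP\(NP\S))/NP NP/PP NP PP\NP
CKY chart[0,5] = {PP}; S ∉ chart

NO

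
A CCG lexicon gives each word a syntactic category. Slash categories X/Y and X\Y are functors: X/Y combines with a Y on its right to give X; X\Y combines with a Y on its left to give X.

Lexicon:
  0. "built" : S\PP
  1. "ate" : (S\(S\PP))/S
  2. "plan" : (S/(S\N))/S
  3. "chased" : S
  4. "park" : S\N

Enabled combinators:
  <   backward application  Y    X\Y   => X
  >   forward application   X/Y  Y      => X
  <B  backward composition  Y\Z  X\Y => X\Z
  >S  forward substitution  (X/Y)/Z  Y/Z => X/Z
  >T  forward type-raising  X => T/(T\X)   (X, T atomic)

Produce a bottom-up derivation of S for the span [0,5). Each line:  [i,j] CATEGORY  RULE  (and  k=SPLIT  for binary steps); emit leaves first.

[0,5] S   <
  [0,1] "built" : S\PP
  [1,5] S\(S\PP)   >
    [1,2] "ate" : (S\(S\PP))/S
    [2,5] S   >
      [2,4] S/(S\N)   >
        [2,3] "plan" : (S/(S\N))/S
        [3,4] "chased" : S
      [4,5] "park" : S\N

[0,1] S\PP  lex  "built"
[1,2] (S\(S\PP))/S  lex  "ate"
[2,3] (S/(S\N))/S  lex  "plan"
[3,4] S  lex  "chased"
[2,4] S/(S\N)  >  k=3
[4,5] S\N  lex  "park"
[2,5] S  >  k=4
[1,5] S\(S\PP)  >  k=2
[0,5] S  <  k=1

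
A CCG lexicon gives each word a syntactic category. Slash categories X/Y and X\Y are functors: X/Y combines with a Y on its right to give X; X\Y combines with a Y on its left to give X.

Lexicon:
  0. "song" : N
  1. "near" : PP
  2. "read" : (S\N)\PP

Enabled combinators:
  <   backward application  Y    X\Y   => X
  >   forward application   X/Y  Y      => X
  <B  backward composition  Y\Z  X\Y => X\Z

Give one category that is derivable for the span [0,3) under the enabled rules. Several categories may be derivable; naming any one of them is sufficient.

[0,3] S   <
  [0,1] "song" : N
  [1,3] S\N   <
    [1,2] "near" : PP
    [2,3] "read" : (S\N)\PP

S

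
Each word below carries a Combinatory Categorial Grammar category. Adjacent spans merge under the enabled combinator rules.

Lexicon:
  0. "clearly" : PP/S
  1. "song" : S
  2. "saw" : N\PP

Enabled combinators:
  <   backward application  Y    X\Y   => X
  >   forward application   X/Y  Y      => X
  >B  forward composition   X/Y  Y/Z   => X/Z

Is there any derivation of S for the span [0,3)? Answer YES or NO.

PP/S S N\PP
CKY chart[0,3] = {N}; S ∉ chart

NO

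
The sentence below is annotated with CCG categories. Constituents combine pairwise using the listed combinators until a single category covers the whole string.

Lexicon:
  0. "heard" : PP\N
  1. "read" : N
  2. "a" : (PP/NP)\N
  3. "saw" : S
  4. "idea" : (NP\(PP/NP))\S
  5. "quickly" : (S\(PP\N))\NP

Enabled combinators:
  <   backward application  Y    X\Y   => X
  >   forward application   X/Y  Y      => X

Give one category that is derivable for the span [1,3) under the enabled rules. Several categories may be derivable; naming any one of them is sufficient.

PP/NP

[0,6] S   <
  [0,1] "heard" : PP\N
  [1,6] S\(PP\N)   <
    [1,5] NP   <
      [1,3] PP/NP   <
        [1,2] "read" : N
        [2,3] "a" : (PP/NP)\N
      [3,5] NP\(PP/NP)   <
        [3,4] "saw" : S
        [4,5] "idea" : (NP\(PP/NP))\S
    [5,6] "quickly" : (S\(PP\N))\NP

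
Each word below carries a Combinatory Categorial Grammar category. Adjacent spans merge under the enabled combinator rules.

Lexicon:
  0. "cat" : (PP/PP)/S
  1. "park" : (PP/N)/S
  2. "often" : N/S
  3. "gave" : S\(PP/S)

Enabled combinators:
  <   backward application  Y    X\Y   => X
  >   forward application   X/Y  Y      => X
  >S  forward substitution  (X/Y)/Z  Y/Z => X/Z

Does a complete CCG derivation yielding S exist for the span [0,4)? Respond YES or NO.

[0,4] S   <
  [0,3] PP/S   >S
    [0,1] "cat" : (PP/PP)/S
    [1,3] PP/S   >S
      [1,2] "park" : (PP/N)/S
      [2,3] "often" : N/S
  [3,4] "gave" : S\(PP/S)

YES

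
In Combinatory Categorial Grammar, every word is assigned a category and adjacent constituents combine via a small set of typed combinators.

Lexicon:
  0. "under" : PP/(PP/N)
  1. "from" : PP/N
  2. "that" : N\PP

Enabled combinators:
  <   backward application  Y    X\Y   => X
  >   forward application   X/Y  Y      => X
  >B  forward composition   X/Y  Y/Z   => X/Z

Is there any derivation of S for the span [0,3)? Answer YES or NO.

PP/(PP/N) PP/N N\PP
CKY chart[0,3] = {N}; S ∉ chart

NO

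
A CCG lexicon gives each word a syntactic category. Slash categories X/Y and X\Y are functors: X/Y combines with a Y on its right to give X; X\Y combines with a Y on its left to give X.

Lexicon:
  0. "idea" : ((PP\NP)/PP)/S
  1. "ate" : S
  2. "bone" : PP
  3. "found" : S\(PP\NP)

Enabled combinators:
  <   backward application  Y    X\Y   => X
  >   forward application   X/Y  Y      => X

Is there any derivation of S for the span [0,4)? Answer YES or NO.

YES

[0,4] S   <
  [0,3] PP\NP   >
    [0,2] (PP\NP)/PP   >
      [0,1] "idea" : ((PP\NP)/PP)/S
      [1,2] "ate" : S
    [2,3] "bone" : PP
  [3,4] "found" : S\(PP\NP)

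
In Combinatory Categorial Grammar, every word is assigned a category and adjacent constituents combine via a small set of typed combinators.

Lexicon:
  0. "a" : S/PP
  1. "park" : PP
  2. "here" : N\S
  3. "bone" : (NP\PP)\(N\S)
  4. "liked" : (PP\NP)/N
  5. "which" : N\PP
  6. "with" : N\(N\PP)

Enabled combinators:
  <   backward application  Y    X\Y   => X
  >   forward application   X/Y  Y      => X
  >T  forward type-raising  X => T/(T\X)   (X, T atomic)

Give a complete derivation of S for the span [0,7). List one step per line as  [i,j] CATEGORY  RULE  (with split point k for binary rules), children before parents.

[0,7] S   >
  [0,1] "a" : S/PP
  [1,7] PP   <
    [1,4] NP   <
      [1,2] "park" : PP
      [2,4] NP\PP   <
        [2,3] "here" : N\S
        [3,4] "bone" : (NP\PP)\(N\S)
    [4,7] PP\NP   >
      [4,5] "liked" : (PP\NP)/N
      [5,7] N   <
        [5,6] "which" : N\PP
        [6,7] "with" : N\(N\PP)

[0,1] S/PP  lex  "a"
[1,2] PP  lex  "park"
[2,3] N\S  lex  "here"
[3,4] (NP\PP)\(N\S)  lex  "bone"
[2,4] NP\PP  <  k=3
[1,4] NP  <  k=2
[4,5] (PP\NP)/N  lex  "liked"
[5,6] N\PP  lex  "which"
[6,7] N\(N\PP)  lex  "with"
[5,7] N  <  k=6
[4,7] PP\NP  >  k=5
[1,7] PP  <  k=4
[0,7] S  >  k=1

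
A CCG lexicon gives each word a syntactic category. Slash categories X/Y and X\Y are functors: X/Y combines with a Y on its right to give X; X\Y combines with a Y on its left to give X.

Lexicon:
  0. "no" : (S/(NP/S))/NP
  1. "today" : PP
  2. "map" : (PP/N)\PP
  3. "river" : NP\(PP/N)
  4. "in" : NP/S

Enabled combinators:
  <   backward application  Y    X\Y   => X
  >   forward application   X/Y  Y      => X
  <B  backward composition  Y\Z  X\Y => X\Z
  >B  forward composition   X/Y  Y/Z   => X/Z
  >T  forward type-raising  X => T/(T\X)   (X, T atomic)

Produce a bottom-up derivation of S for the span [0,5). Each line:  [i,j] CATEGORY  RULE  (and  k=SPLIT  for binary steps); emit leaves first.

[0,5] S   >
  [0,4] S/(NP/S)   >
    [0,1] "no" : (S/(NP/S))/NP
    [1,4] NP   <
      [1,3] PP/N   <
        [1,2] "today" : PP
        [2,3] "map" : (PP/N)\PP
      [3,4] "river" : NP\(PP/N)
  [4,5] "in" : NP/S

[0,1] (S/(NP/S))/NP  lex  "no"
[1,2] PP  lex  "today"
[2,3] (PP/N)\PP  lex  "map"
[1,3] PP/N  <  k=2
[3,4] NP\(PP/N)  lex  "river"
[1,4] NP  <  k=3
[0,4] S/(NP/S)  >  k=1
[4,5] NP/S  lex  "in"
[0,5] S  >  k=4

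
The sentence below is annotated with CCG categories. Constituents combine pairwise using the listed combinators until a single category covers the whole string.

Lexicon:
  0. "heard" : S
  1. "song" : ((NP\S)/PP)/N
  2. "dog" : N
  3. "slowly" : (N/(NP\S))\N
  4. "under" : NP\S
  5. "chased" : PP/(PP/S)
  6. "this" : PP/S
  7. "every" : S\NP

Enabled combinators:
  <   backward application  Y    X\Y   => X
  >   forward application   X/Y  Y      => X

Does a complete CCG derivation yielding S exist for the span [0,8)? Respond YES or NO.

YES

[0,8] S   <
  [0,7] NP   <
    [0,1] "heard" : S
    [1,7] NP\S   >
      [1,5] (NP\S)/PP   >
        [1,2] "song" : ((NP\S)/PP)/N
        [2,5] N   >
          [2,4] N/(NP\S)   <
            [2,3] "dog" : N
            [3,4] "slowly" : (N/(NP\S))\N
          [4,5] "under" : NP\S
      [5,7] PP   >
        [5,6] "chased" : PP/(PP/S)
        [6,7] "this" : PP/S
  [7,8] "every" : S\NP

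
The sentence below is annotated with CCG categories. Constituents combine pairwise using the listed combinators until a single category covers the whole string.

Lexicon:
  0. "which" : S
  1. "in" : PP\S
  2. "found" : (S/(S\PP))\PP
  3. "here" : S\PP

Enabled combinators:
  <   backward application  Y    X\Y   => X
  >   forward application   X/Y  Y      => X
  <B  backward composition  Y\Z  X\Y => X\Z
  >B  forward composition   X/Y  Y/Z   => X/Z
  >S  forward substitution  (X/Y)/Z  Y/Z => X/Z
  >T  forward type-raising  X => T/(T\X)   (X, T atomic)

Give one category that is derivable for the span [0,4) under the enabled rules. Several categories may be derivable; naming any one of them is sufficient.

S

[0,4] S   >
  [0,3] S/(S\PP)   <
    [0,2] PP   >
      [0,1] PP/(PP\S)   >T
        [0,1] "which" : S
      [1,2] "in" : PP\S
    [2,3] "found" : (S/(S\PP))\PP
  [3,4] "here" : S\PP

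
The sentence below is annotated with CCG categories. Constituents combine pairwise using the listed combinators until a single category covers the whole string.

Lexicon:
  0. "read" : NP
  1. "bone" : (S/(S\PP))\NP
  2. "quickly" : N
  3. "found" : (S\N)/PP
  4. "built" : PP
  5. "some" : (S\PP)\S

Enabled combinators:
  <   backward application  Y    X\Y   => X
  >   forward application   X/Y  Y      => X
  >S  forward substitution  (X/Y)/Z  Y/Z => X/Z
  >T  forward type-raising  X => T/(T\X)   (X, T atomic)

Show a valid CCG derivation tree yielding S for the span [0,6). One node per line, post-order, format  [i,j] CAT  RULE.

[0,6] S   >
  [0,2] S/(S\PP)   <
    [0,1] "read" : NP
    [1,2] "bone" : (S/(S\PP))\NP
  [2,6] S\PP   <
    [2,5] S   <
      [2,3] "quickly" : N
      [3,5] S\N   >
        [3,4] "found" : (S\N)/PP
        [4,5] "built" : PP
    [5,6] "some" : (S\PP)\S

[0,1] NP  lex  "read"
[1,2] (S/(S\PP))\NP  lex  "bone"
[0,2] S/(S\PP)  <  k=1
[2,3] N  lex  "quickly"
[3,4] (S\N)/PP  lex  "found"
[4,5] PP  lex  "built"
[3,5] S\N  >  k=4
[2,5] S  <  k=3
[5,6] (S\PP)\S  lex  "some"
[2,6] S\PP  <  k=5
[0,6] S  >  k=2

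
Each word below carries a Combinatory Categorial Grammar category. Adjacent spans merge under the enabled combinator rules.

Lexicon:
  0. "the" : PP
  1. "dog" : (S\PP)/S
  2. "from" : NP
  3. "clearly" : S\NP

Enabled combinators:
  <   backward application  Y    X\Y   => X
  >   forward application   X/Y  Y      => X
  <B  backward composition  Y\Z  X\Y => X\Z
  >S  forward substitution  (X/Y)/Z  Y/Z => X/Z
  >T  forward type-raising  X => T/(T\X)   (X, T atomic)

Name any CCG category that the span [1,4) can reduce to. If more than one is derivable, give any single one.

[0,4] S   >
  [0,1] S/(S\PP)   >T
    [0,1] "the" : PP
  [1,4] S\PP   >
    [1,2] "dog" : (S\PP)/S
    [2,4] S   <
      [2,3] "from" : NP
      [3,4] "clearly" : S\NP

S\PP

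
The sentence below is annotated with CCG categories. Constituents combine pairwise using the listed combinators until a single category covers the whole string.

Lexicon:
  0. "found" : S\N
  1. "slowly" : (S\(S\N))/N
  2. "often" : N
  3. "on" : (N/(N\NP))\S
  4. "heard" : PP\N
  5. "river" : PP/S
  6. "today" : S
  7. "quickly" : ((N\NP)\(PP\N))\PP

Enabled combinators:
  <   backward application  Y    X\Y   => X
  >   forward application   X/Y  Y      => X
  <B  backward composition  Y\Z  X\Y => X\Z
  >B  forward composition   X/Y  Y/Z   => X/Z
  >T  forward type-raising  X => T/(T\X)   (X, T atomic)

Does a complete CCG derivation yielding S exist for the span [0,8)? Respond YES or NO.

S\N (S\(S\N))/N N (N/(N\NP))\S PP\N PP/S S ((N\NP)\(PP\N))\PP
CKY chart[0,8] = {N, N/(N\N), NP/(NP\N), PP/(PP\N), S/(S\N)}; S ∉ chart

NO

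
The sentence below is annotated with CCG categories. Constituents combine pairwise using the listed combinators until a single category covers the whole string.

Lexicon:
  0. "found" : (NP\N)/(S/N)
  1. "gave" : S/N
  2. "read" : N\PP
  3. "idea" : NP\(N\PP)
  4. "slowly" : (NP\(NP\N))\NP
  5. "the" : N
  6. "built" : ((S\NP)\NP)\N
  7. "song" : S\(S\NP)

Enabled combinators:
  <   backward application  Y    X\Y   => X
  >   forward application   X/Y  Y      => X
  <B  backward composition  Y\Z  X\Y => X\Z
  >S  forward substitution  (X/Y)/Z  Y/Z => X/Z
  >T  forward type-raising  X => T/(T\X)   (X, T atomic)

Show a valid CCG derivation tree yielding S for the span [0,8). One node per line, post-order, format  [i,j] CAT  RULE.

[0,8] S   <
  [0,7] S\NP   <
    [0,5] NP   <
      [0,2] NP\N   >
        [0,1] "found" : (NP\N)/(S/N)
        [1,2] "gave" : S/N
      [2,5] NP\(NP\N)   <
        [2,4] NP   <
          [2,3] "read" : N\PP
          [3,4] "idea" : NP\(N\PP)
        [4,5] "slowly" : (NP\(NP\N))\NP
    [5,7] (S\NP)\NP   <
      [5,6] "the" : N
      [6,7] "built" : ((S\NP)\NP)\N
  [7,8] "song" : S\(S\NP)

[0,1] (NP\N)/(S/N)  lex  "found"
[1,2] S/N  lex  "gave"
[0,2] NP\N  >  k=1
[2,3] N\PP  lex  "read"
[3,4] NP\(N\PP)  lex  "idea"
[2,4] NP  <  k=3
[4,5] (NP\(NP\N))\NP  lex  "slowly"
[2,5] NP\(NP\N)  <  k=4
[0,5] NP  <  k=2
[5,6] N  lex  "the"
[6,7] ((S\NP)\NP)\N  lex  "built"
[5,7] (S\NP)\NP  <  k=6
[0,7] S\NP  <  k=5
[7,8] S\(S\NP)  lex  "song"
[0,8] S  <  k=7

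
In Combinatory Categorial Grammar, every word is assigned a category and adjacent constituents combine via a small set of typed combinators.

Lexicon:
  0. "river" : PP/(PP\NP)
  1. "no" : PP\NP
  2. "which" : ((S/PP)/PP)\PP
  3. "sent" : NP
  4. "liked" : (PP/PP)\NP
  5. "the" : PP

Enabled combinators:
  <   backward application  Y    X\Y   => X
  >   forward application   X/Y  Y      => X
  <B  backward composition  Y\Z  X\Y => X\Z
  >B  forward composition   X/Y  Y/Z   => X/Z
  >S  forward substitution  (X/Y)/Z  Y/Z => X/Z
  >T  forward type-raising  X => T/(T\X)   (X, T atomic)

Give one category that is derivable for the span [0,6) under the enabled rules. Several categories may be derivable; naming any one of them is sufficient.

[0,6] S   >
  [0,5] S/PP   >S
    [0,3] (S/PP)/PP   <
      [0,2] PP   >
        [0,1] "river" : PP/(PP\NP)
        [1,2] "no" : PP\NP
      [2,3] "which" : ((S/PP)/PP)\PP
    [3,5] PP/PP   <
      [3,4] "sent" : NP
      [4,5] "liked" : (PP/PP)\NP
  [5,6] "the" : PP

S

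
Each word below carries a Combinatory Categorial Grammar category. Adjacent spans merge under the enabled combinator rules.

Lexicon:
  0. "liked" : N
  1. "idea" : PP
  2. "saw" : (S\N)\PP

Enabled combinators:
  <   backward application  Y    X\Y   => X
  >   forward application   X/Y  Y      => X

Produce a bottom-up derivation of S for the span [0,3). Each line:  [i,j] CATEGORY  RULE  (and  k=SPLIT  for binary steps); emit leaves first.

[0,1] N  lex  "liked"
[1,2] PP  lex  "idea"
[2,3] (S\N)\PP  lex  "saw"
[1,3] S\N  <  k=2
[0,3] S  <  k=1

[0,3] S   <
  [0,1] "liked" : N
  [1,3] S\N   <
    [1,2] "idea" : PP
    [2,3] "saw" : (S\N)\PP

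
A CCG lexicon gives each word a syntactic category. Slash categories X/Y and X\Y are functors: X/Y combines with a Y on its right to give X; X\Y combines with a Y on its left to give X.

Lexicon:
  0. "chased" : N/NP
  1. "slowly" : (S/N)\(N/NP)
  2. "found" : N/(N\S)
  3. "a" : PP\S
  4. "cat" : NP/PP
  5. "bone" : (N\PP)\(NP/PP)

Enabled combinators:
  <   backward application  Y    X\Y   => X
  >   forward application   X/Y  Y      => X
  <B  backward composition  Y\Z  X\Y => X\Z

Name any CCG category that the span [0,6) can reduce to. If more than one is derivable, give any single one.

S

[0,6] S   >
  [0,2] S/N   <
    [0,1] "chased" : N/NP
    [1,2] "slowly" : (S/N)\(N/NP)
  [2,6] N   >
    [2,3] "found" : N/(N\S)
    [3,6] N\S   <B
      [3,4] "a" : PP\S
      [4,6] N\PP   <
        [4,5] "cat" : NP/PP
        [5,6] "bone" : (N\PP)\(NP/PP)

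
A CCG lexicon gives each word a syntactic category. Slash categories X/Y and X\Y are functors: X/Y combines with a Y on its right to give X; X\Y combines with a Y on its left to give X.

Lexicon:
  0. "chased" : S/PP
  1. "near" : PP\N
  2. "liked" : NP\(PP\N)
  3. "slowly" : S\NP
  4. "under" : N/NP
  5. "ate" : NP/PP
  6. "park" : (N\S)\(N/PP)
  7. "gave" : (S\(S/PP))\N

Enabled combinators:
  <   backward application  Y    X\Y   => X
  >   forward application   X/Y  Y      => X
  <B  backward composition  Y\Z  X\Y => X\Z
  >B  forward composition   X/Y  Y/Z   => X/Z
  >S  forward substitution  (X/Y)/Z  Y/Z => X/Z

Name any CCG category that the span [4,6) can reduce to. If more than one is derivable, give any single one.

[0,8] S   <
  [0,1] "chased" : S/PP
  [1,8] S\(S/PP)   <
    [1,7] N   <
      [1,3] NP   <
        [1,2] "near" : PP\N
        [2,3] "liked" : NP\(PP\N)
      [3,7] N\NP   <B
        [3,4] "slowly" : S\NP
        [4,7] N\S   <
          [4,6] N/PP   >B
            [4,5] "under" : N/NP
            [5,6] "ate" : NP/PP
          [6,7] "park" : (N\S)\(N/PP)
    [7,8] "gave" : (S\(S/PP))\N

N/PP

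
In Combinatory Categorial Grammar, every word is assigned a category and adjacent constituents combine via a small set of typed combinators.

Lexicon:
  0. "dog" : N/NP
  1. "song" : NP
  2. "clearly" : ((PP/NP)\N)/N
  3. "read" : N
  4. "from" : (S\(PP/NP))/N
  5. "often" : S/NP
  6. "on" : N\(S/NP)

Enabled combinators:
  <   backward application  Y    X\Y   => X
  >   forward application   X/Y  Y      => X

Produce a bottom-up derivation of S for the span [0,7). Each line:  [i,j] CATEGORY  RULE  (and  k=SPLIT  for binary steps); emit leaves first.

[0,1] N/NP  lex  "dog"
[1,2] NP  lex  "song"
[0,2] N  >  k=1
[2,3] ((PP/NP)\N)/N  lex  "clearly"
[3,4] N  lex  "read"
[2,4] (PP/NP)\N  >  k=3
[0,4] PP/NP  <  k=2
[4,5] (S\(PP/NP))/N  lex  "from"
[5,6] S/NP  lex  "often"
[6,7] N\(S/NP)  lex  "on"
[5,7] N  <  k=6
[4,7] S\(PP/NP)  >  k=5
[0,7] S  <  k=4

[0,7] S   <
  [0,4] PP/NP   <
    [0,2] N   >
      [0,1] "dog" : N/NP
      [1,2] "song" : NP
    [2,4] (PP/NP)\N   >
      [2,3] "clearly" : ((PP/NP)\N)/N
      [3,4] "read" : N
  [4,7] S\(PP/NP)   >
    [4,5] "from" : (S\(PP/NP))/N
    [5,7] N   <
      [5,6] "often" : S/NP
      [6,7] "on" : N\(S/NP)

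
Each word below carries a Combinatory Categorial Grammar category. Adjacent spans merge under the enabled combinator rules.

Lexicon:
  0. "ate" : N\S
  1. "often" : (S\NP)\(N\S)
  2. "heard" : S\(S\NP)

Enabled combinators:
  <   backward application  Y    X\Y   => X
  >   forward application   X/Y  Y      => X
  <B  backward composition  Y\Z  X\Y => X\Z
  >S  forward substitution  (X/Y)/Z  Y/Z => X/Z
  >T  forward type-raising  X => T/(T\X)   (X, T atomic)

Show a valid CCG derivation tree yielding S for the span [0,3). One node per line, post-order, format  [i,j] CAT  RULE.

[0,1] N\S  lex  "ate"
[1,2] (S\NP)\(N\S)  lex  "often"
[0,2] S\NP  <  k=1
[2,3] S\(S\NP)  lex  "heard"
[0,3] S  <  k=2

[0,3] S   <
  [0,2] S\NP   <
    [0,1] "ate" : N\S
    [1,2] "often" : (S\NP)\(N\S)
  [2,3] "heard" : S\(S\NP)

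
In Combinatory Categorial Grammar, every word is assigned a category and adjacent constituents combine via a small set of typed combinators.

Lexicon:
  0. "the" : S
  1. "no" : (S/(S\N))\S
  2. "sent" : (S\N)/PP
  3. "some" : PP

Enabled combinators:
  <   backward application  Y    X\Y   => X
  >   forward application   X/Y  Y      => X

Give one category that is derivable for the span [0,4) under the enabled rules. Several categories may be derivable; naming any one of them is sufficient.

[0,4] S   >
  [0,2] S/(S\N)   <
    [0,1] "the" : S
    [1,2] "no" : (S/(S\N))\S
  [2,4] S\N   >
    [2,3] "sent" : (S\N)/PP
    [3,4] "some" : PP

S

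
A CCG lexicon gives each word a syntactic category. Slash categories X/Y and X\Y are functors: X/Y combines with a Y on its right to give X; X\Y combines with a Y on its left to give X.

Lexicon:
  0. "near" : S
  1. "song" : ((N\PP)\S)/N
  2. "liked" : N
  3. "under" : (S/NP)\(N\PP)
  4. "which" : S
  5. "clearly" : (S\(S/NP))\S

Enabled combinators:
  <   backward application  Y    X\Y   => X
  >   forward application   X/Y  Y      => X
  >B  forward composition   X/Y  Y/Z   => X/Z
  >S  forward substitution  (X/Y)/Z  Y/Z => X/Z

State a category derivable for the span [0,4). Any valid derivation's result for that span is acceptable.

S/NP

[0,6] S   <
  [0,4] S/NP   <
    [0,3] N\PP   <
      [0,1] "near" : S
      [1,3] (N\PP)\S   >
        [1,2] "song" : ((N\PP)\S)/N
        [2,3] "liked" : N
    [3,4] "under" : (S/NP)\(N\PP)
  [4,6] S\(S/NP)   <
    [4,5] "which" : S
    [5,6] "clearly" : (S\(S/NP))\S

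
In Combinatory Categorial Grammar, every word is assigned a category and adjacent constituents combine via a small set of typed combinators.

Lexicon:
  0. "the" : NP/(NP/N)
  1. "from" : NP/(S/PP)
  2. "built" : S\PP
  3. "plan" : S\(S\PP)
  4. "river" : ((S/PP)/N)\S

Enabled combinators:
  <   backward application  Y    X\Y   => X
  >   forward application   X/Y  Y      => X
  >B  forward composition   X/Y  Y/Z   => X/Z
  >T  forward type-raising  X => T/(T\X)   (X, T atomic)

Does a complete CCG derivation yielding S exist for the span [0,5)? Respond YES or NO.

NP/(NP/N) NP/(S/PP) S\PP S\(S\PP) ((S/PP)/N)\S
CKY chart[0,5] = {N/(N\NP), NP, NP/(NP\NP), PP/(PP\NP), S/(S\NP)}; S ∉ chart

NO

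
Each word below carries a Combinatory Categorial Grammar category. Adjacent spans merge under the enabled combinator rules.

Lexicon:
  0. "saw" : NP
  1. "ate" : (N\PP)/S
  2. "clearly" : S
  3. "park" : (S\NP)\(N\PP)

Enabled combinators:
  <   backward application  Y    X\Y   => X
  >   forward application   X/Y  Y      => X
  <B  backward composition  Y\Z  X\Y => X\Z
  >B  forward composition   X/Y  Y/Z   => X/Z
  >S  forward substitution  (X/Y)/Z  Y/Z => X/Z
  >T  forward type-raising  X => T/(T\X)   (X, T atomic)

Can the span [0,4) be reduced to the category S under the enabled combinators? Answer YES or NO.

YES

[0,4] S   >
  [0,1] S/(S\NP)   >T
    [0,1] "saw" : NP
  [1,4] S\NP   <
    [1,3] N\PP   >
      [1,2] "ate" : (N\PP)/S
      [2,3] "clearly" : S
    [3,4] "park" : (S\NP)\(N\PP)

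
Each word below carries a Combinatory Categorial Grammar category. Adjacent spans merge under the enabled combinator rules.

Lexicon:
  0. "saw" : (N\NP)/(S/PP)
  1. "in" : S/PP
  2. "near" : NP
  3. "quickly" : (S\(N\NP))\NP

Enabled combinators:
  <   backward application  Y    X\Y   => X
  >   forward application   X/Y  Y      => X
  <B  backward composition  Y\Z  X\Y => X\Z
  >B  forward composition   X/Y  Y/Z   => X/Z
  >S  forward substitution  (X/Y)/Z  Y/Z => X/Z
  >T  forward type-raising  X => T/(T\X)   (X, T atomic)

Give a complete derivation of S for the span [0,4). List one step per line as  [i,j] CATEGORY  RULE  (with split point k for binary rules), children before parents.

[0,1] (N\NP)/(S/PP)  lex  "saw"
[1,2] S/PP  lex  "in"
[0,2] N\NP  >  k=1
[2,3] NP  lex  "near"
[3,4] (S\(N\NP))\NP  lex  "quickly"
[2,4] S\(N\NP)  <  k=3
[0,4] S  <  k=2

[0,4] S   <
  [0,2] N\NP   >
    [0,1] "saw" : (N\NP)/(S/PP)
    [1,2] "in" : S/PP
  [2,4] S\(N\NP)   <
    [2,3] "near" : NP
    [3,4] "quickly" : (S\(N\NP))\NP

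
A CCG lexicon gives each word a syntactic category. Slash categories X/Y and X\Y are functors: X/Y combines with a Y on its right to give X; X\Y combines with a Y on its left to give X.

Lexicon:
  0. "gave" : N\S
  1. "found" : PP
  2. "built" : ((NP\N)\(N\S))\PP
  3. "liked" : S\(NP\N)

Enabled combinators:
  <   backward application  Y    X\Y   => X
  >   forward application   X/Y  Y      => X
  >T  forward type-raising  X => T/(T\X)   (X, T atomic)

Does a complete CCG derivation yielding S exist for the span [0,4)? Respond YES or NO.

YES

[0,4] S   <
  [0,3] NP\N   <
    [0,1] "gave" : N\S
    [1,3] (NP\N)\(N\S)   <
      [1,2] "found" : PP
      [2,3] "built" : ((NP\N)\(N\S))\PP
  [3,4] "liked" : S\(NP\N)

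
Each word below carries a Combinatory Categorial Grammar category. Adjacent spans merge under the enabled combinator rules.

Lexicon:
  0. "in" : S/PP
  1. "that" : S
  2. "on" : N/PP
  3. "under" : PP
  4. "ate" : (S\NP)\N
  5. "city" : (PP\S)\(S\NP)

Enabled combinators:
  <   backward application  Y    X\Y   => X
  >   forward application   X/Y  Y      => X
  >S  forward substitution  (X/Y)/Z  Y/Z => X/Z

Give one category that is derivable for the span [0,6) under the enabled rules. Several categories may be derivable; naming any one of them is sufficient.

S

[0,6] S   >
  [0,1] "in" : S/PP
  [1,6] PP   <
    [1,2] "that" : S
    [2,6] PP\S   <
      [2,5] S\NP   <
        [2,4] N   >
          [2,3] "on" : N/PP
          [3,4] "under" : PP
        [4,5] "ate" : (S\NP)\N
      [5,6] "city" : (PP\S)\(S\NP)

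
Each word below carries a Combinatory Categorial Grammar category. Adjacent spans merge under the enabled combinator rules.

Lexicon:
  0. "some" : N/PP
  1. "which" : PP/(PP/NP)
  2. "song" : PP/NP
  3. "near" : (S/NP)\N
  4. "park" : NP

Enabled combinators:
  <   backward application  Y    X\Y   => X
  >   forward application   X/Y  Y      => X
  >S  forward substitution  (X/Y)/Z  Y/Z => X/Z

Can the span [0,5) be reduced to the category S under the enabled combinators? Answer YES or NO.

[0,5] S   >
  [0,4] S/NP   <
    [0,3] N   >
      [0,1] "some" : N/PP
      [1,3] PP   >
        [1,2] "which" : PP/(PP/NP)
        [2,3] "song" : PP/NP
    [3,4] "near" : (S/NP)\N
  [4,5] "park" : NP

YES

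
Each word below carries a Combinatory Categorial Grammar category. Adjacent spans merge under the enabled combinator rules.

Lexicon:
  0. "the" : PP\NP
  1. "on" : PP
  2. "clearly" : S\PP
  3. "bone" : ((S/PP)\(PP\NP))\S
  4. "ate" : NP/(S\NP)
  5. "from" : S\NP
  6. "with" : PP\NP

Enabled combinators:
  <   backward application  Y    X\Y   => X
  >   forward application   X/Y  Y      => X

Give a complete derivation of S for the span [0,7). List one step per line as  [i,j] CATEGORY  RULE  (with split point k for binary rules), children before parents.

[0,7] S   >
  [0,4] S/PP   <
    [0,1] "the" : PP\NP
    [1,4] (S/PP)\(PP\NP)   <
      [1,3] S   <
        [1,2] "on" : PP
        [2,3] "clearly" : S\PP
      [3,4] "bone" : ((S/PP)\(PP\NP))\S
  [4,7] PP   <
    [4,6] NP   >
      [4,5] "ate" : NP/(S\NP)
      [5,6] "from" : S\NP
    [6,7] "with" : PP\NP

[0,1] PP\NP  lex  "the"
[1,2] PP  lex  "on"
[2,3] S\PP  lex  "clearly"
[1,3] S  <  k=2
[3,4] ((S/PP)\(PP\NP))\S  lex  "bone"
[1,4] (S/PP)\(PP\NP)  <  k=3
[0,4] S/PP  <  k=1
[4,5] NP/(S\NP)  lex  "ate"
[5,6] S\NP  lex  "from"
[4,6] NP  >  k=5
[6,7] PP\NP  lex  "with"
[4,7] PP  <  k=6
[0,7] S  >  k=4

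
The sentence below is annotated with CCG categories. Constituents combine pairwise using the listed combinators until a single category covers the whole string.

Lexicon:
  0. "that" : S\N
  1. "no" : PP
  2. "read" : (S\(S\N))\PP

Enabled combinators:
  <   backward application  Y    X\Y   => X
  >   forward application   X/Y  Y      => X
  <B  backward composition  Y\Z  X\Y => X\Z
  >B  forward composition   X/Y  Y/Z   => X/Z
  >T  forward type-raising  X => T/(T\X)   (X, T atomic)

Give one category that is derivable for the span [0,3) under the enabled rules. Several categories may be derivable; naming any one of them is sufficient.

[0,3] S   <
  [0,1] "that" : S\N
  [1,3] S\(S\N)   <
    [1,2] "no" : PP
    [2,3] "read" : (S\(S\N))\PP

S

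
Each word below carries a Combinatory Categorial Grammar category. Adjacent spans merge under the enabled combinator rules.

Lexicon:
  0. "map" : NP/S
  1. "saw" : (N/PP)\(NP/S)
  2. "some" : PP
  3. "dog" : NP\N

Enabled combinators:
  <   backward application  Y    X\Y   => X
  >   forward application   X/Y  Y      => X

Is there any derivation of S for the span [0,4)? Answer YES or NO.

NO

NP/S (N/PP)\(NP/S) PP NP\N
CKY chart[0,4] = {NP}; S ∉ chart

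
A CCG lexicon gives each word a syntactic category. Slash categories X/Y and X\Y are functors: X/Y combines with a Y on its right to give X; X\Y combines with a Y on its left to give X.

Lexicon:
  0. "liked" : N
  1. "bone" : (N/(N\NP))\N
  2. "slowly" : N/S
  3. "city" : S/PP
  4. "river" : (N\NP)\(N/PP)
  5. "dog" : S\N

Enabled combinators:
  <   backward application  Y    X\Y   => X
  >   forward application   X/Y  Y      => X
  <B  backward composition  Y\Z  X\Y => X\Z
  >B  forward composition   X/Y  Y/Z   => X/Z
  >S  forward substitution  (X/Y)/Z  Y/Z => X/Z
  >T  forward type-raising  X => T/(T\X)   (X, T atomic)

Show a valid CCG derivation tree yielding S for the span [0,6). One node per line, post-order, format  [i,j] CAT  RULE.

[0,6] S   <
  [0,5] N   >
    [0,2] N/(N\NP)   <
      [0,1] "liked" : N
      [1,2] "bone" : (N/(N\NP))\N
    [2,5] N\NP   <
      [2,4] N/PP   >B
        [2,3] "slowly" : N/S
        [3,4] "city" : S/PP
      [4,5] "river" : (N\NP)\(N/PP)
  [5,6] "dog" : S\N

[0,1] N  lex  "liked"
[1,2] (N/(N\NP))\N  lex  "bone"
[0,2] N/(N\NP)  <  k=1
[2,3] N/S  lex  "slowly"
[3,4] S/PP  lex  "city"
[2,4] N/PP  >B  k=3
[4,5] (N\NP)\(N/PP)  lex  "river"
[2,5] N\NP  <  k=4
[0,5] N  >  k=2
[5,6] S\N  lex  "dog"
[0,6] S  <  k=5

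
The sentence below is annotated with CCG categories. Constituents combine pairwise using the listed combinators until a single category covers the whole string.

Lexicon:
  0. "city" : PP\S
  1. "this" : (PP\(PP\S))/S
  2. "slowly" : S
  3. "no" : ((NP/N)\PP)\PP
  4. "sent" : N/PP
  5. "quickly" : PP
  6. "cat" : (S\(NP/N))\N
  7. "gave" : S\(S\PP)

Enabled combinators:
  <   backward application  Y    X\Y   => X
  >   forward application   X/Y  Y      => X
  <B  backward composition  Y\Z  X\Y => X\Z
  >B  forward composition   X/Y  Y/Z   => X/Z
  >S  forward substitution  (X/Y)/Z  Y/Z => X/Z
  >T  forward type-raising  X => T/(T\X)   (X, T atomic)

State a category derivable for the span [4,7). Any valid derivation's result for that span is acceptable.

[0,8] S   <
  [0,7] S\PP   <B
    [0,4] (NP/N)\PP   <
      [0,3] PP   <
        [0,1] "city" : PP\S
        [1,3] PP\(PP\S)   >
          [1,2] "this" : (PP\(PP\S))/S
          [2,3] "slowly" : S
      [3,4] "no" : ((NP/N)\PP)\PP
    [4,7] S\(NP/N)   <
      [4,6] N   >
        [4,5] "sent" : N/PP
        [5,6] "quickly" : PP
      [6,7] "cat" : (S\(NP/N))\N
  [7,8] "gave" : S\(S\PP)

S\(NP/N)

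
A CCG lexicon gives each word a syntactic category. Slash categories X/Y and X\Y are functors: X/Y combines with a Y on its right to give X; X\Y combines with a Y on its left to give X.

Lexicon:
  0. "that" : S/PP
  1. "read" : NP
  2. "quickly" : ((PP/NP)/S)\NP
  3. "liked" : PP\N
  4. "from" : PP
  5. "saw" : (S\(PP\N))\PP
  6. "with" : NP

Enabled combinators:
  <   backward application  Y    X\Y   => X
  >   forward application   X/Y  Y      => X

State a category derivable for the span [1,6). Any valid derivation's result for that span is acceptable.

PP/NP

[0,7] S   >
  [0,1] "that" : S/PP
  [1,7] PP   >
    [1,6] PP/NP   >
      [1,3] (PP/NP)/S   <
        [1,2] "read" : NP
        [2,3] "quickly" : ((PP/NP)/S)\NP
      [3,6] S   <
        [3,4] "liked" : PP\N
        [4,6] S\(PP\N)   <
          [4,5] "from" : PP
          [5,6] "saw" : (S\(PP\N))\PP
    [6,7] "with" : NP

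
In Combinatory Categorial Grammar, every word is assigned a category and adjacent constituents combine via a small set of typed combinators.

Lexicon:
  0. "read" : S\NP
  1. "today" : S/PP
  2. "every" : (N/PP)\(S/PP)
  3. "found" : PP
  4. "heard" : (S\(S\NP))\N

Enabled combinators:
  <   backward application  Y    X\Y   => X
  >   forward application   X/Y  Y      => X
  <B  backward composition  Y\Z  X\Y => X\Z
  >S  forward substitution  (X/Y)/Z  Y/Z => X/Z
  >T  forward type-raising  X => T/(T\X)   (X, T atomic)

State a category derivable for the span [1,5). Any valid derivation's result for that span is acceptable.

S\(S\NP)

[0,5] S   <
  [0,1] "read" : S\NP
  [1,5] S\(S\NP)   <
    [1,4] N   >
      [1,3] N/PP   <
        [1,2] "today" : S/PP
        [2,3] "every" : (N/PP)\(S/PP)
      [3,4] "found" : PP
    [4,5] "heard" : (S\(S\NP))\N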